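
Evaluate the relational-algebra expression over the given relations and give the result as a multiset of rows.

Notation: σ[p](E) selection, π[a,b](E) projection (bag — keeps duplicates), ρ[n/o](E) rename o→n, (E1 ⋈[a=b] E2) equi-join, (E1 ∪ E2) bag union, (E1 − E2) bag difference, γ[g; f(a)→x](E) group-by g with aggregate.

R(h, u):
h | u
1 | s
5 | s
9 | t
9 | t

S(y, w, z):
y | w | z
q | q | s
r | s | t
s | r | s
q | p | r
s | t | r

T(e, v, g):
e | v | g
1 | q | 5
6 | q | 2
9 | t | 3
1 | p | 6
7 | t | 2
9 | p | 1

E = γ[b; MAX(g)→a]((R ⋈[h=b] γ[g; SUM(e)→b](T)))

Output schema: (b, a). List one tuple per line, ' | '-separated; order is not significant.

Row counts bottom-up:
  R → 4
  T → 6
  γ[g; SUM(e)→b](T) → 5
  (R ⋈[h=b] γ[g; SUM(e)→b](T)) → 6
  γ[b; MAX(g)→a]((R ⋈[h=b] γ[g; SUM(e)→b](T))) → 2

== RESULT ==
b | a
1 | 6
9 | 3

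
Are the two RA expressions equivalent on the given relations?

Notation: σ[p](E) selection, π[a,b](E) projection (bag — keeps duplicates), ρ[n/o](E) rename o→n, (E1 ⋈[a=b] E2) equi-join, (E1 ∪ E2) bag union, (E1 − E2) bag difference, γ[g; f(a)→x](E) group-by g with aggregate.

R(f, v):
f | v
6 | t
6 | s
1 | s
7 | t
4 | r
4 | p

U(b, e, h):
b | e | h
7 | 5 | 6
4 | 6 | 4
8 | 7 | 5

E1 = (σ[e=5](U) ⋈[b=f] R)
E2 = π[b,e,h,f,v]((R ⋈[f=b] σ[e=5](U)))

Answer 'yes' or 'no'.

E1 per-node cardinality:
  U → 3
  σ[e=5](U) → 1
  R → 6
  (σ[e=5](U) ⋈[b=f] R) → 1
E2 per-node cardinality:
  R → 6
  U → 3
  σ[e=5](U) → 1
  (R ⋈[f=b] σ[e=5](U)) → 1
  π[b,e,h,f,v]((R ⋈[f=b] σ[e=5](U))) → 1

E1 and E2 produce the same multiset:
b | e | h | f | v
7 | 5 | 6 | 7 | t

yes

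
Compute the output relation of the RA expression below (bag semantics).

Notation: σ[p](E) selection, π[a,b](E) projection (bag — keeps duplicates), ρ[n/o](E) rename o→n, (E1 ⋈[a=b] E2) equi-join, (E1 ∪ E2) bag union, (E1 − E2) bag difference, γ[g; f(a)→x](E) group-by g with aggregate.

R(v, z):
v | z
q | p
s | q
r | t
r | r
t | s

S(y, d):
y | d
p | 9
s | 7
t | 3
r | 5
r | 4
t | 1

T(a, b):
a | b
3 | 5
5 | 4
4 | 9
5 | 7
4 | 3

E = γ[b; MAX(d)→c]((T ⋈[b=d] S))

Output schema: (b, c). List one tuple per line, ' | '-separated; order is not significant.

Row counts bottom-up:
  T → 5
  S → 6
  (T ⋈[b=d] S) → 5
  γ[b; MAX(d)→c]((T ⋈[b=d] S)) → 5

== RESULT ==
b | c
3 | 3
4 | 4
5 | 5
7 | 7
9 | 9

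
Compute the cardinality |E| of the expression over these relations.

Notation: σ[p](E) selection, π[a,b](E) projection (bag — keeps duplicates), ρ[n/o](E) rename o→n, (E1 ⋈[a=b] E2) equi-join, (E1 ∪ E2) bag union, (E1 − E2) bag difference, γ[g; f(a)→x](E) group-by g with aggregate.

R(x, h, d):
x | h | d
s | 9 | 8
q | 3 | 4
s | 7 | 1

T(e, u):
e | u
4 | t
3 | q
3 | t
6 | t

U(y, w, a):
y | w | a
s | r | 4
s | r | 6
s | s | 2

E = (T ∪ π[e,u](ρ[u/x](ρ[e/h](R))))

Row counts bottom-up:
  T → 4
  R → 3
  ρ[e/h](R) → 3
  ρ[u/x](ρ[e/h](R)) → 3
  π[e,u](ρ[u/x](ρ[e/h](R))) → 3
  (T ∪ π[e,u](ρ[u/x](ρ[e/h](R)))) → 7

|E| = 7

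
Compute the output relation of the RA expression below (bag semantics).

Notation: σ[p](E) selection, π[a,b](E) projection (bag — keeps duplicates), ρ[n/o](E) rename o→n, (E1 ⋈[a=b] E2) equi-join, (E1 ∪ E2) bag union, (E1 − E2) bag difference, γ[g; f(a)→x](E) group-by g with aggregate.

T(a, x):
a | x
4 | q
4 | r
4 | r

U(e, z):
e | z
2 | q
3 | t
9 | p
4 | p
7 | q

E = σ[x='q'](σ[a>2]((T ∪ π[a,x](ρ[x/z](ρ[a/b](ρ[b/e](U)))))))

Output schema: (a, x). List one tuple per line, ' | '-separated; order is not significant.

Stepwise |·|:
  T → 3
  U → 5
  ρ[b/e](U) → 5
  ρ[a/b](ρ[b/e](U)) → 5
  ρ[x/z](ρ[a/b](ρ[b/e](U))) → 5
  π[a,x](ρ[x/z](ρ[a/b](ρ[b/e](U)))) → 5
  (T ∪ π[a,x](ρ[x/z](ρ[a/b](ρ[b/e](U))))) → 8
  σ[a>2]((T ∪ π[a,x](ρ[x/z](ρ[a/b](ρ[b/e](U)))))) → 7
  σ[x='q'](σ[a>2]((T ∪ π[a,x](ρ[x/z](ρ[a/b](ρ[b/e](U))))))) → 2

== RESULT ==
a | x
4 | q
7 | q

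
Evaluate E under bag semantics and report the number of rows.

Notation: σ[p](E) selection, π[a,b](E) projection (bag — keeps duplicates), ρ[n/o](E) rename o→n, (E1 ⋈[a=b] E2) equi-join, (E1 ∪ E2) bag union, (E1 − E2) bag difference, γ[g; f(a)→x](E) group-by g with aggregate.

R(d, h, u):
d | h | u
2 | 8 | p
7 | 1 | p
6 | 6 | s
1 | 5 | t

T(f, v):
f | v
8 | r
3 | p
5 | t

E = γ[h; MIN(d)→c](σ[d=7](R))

Subexpression sizes:
  R → 4
  σ[d=7](R) → 1
  γ[h; MIN(d)→c](σ[d=7](R)) → 1

|E| = 1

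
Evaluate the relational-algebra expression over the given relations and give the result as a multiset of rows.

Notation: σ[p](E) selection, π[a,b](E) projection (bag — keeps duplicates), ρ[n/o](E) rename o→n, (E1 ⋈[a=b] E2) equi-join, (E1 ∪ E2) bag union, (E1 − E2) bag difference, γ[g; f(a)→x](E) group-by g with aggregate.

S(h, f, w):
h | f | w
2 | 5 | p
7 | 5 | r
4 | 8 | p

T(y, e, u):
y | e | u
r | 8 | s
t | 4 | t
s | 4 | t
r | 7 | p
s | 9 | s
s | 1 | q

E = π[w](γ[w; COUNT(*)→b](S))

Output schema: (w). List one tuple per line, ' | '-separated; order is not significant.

Row counts bottom-up:
  S → 3
  γ[w; COUNT(*)→b](S) → 2
  π[w](γ[w; COUNT(*)→b](S)) → 2

== RESULT ==
w
p
r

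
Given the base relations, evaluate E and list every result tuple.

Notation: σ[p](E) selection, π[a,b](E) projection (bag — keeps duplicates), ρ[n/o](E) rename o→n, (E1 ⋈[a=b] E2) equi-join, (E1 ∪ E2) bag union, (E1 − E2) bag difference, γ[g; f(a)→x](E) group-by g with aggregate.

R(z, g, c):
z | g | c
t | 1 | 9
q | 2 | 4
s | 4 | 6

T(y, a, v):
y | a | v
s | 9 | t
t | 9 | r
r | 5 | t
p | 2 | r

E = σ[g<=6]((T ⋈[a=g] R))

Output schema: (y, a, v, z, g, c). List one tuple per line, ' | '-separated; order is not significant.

Subexpression sizes:
  T → 4
  R → 3
  (T ⋈[a=g] R) → 1
  σ[g<=6]((T ⋈[a=g] R)) → 1

== RESULT ==
y | a | v | z | g | c
p | 2 | r | q | 2 | 4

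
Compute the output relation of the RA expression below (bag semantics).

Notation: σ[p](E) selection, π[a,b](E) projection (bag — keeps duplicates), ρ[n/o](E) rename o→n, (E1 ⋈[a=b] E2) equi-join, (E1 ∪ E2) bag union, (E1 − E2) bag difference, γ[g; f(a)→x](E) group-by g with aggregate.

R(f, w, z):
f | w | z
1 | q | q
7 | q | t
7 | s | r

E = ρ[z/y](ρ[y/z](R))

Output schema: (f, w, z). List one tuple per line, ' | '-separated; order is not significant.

Per-node cardinality:
  R → 3
  ρ[y/z](R) → 3
  ρ[z/y](ρ[y/z](R)) → 3

== RESULT ==
f | w | z
1 | q | q
7 | q | t
7 | s | r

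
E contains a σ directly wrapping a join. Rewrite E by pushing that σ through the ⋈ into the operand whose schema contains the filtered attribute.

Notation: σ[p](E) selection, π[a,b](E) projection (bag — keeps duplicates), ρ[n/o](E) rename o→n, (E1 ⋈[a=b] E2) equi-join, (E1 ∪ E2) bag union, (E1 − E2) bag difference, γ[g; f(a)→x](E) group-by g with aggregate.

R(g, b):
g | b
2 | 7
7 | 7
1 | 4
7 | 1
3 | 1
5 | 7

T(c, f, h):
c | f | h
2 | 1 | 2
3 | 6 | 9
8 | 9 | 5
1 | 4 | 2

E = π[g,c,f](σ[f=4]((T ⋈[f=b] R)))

σ filters on f, owned by the left side.
E' = π[g,c,f]((σ[f=4](T) ⋈[f=b] R))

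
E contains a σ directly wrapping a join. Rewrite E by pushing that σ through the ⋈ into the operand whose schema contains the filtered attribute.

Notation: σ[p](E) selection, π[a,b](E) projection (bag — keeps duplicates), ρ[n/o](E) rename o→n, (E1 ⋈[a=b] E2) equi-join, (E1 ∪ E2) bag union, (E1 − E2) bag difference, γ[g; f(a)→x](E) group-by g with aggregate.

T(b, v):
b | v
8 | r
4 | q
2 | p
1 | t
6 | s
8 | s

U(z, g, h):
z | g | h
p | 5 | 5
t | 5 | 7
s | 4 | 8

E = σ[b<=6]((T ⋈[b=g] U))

σ filters on b, owned by the left side.
E' = (σ[b<=6](T) ⋈[b=g] U)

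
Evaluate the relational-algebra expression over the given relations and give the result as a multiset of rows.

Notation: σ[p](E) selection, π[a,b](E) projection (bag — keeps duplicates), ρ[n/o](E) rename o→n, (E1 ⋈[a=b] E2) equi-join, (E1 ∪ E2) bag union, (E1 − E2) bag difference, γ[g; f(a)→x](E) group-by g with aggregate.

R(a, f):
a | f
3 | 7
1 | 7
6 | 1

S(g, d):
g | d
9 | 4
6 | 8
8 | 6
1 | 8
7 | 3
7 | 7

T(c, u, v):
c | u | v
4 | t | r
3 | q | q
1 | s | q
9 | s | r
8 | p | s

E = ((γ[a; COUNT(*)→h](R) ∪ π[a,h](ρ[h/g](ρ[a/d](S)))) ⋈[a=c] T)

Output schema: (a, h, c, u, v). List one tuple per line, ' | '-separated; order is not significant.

Per-node cardinality:
  R → 3
  γ[a; COUNT(*)→h](R) → 3
  S → 6
  ρ[a/d](S) → 6
  ρ[h/g](ρ[a/d](S)) → 6
  π[a,h](ρ[h/g](ρ[a/d](S))) → 6
  (γ[a; COUNT(*)→h](R) ∪ π[a,h](ρ[h/g](ρ[a/d](S)))) → 9
  T → 5
  ((γ[a; COUNT(*)→h](R) ∪ π[a,h](ρ[h/g](ρ[a/d](S)))) ⋈[a=c] T) → 6

== RESULT ==
a | h | c | u | v
1 | 1 | 1 | s | q
3 | 1 | 3 | q | q
3 | 7 | 3 | q | q
4 | 9 | 4 | t | r
8 | 1 | 8 | p | s
8 | 6 | 8 | p | s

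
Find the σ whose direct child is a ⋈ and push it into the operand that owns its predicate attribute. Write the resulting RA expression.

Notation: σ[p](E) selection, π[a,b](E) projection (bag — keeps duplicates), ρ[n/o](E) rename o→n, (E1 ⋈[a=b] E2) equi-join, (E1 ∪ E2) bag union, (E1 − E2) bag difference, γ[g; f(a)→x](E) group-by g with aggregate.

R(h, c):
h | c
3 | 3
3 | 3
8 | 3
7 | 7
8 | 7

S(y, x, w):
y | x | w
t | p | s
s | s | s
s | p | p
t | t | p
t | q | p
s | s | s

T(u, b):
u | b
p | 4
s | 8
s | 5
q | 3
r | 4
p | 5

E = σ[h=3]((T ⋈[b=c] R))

σ filters on h, owned by the right side.
E' = (T ⋈[b=c] σ[h=3](R))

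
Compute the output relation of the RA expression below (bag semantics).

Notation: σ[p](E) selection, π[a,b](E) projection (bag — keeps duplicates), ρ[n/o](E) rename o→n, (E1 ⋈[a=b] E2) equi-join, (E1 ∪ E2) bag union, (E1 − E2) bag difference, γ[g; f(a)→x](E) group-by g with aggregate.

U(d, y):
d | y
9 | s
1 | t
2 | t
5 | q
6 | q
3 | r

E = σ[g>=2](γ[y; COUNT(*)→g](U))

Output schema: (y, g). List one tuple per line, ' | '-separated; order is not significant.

Subexpression sizes:
  U → 6
  γ[y; COUNT(*)→g](U) → 4
  σ[g>=2](γ[y; COUNT(*)→g](U)) → 2

== RESULT ==
y | g
q | 2
t | 2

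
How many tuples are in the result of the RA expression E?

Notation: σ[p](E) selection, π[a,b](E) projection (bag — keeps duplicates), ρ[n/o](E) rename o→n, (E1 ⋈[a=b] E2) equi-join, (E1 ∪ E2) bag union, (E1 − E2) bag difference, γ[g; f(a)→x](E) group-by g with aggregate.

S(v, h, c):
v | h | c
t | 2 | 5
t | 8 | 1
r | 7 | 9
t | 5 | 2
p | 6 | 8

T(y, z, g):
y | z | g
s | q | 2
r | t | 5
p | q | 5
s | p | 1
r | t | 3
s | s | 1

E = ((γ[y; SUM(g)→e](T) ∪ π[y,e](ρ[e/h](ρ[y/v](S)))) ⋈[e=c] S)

Stepwise |·|:
  T → 6
  γ[y; SUM(g)→e](T) → 3
  S → 5
  ρ[y/v](S) → 5
  ρ[e/h](ρ[y/v](S)) → 5
  π[y,e](ρ[e/h](ρ[y/v](S))) → 5
  (γ[y; SUM(g)→e](T) ∪ π[y,e](ρ[e/h](ρ[y/v](S)))) → 8
  S → 5
  ((γ[y; SUM(g)→e](T) ∪ π[y,e](ρ[e/h](ρ[y/v](S)))) ⋈[e=c] S) → 5

|E| = 5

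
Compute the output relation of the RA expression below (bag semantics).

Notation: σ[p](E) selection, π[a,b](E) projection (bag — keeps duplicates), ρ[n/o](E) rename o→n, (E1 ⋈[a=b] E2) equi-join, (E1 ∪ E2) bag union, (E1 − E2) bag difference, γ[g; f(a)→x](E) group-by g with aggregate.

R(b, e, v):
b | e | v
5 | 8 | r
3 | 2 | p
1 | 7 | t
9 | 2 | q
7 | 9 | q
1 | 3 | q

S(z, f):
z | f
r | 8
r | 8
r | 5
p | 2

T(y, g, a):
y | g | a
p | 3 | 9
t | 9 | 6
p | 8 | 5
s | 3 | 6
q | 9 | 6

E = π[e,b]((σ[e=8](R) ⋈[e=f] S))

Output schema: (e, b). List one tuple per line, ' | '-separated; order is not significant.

Row counts bottom-up:
  R → 6
  σ[e=8](R) → 1
  S → 4
  (σ[e=8](R) ⋈[e=f] S) → 2
  π[e,b]((σ[e=8](R) ⋈[e=f] S)) → 2

== RESULT ==
e | b
8 | 5
8 | 5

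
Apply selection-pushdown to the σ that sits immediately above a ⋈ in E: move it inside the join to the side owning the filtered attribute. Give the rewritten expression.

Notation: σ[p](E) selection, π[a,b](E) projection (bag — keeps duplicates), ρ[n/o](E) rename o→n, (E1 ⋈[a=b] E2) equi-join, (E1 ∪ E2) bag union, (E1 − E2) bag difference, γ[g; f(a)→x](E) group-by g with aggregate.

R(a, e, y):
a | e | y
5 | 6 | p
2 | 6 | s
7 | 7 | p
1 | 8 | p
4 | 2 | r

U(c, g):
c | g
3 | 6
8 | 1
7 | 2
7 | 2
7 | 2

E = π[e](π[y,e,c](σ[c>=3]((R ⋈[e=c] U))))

σ filters on c, owned by the right side.
E' = π[e](π[y,e,c]((R ⋈[e=c] σ[c>=3](U))))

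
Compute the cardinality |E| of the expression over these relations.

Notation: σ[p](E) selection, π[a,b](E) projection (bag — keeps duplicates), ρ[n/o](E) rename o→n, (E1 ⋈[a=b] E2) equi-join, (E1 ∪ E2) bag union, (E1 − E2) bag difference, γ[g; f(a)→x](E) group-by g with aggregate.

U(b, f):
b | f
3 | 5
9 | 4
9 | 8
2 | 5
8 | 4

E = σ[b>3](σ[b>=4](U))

Per-node cardinality:
  U → 5
  σ[b>=4](U) → 3
  σ[b>3](σ[b>=4](U)) → 3

|E| = 3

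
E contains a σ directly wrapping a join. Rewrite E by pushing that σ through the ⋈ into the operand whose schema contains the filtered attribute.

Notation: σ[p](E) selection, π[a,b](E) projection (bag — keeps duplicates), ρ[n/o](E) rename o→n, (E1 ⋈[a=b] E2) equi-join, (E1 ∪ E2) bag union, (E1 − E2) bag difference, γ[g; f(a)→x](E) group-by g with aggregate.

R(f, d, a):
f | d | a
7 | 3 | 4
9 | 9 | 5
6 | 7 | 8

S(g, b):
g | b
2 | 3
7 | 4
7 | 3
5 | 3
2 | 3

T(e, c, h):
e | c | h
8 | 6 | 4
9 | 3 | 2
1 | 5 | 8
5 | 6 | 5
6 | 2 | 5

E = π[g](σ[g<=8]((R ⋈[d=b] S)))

σ filters on g, owned by the right side.
E' = π[g]((R ⋈[d=b] σ[g<=8](S)))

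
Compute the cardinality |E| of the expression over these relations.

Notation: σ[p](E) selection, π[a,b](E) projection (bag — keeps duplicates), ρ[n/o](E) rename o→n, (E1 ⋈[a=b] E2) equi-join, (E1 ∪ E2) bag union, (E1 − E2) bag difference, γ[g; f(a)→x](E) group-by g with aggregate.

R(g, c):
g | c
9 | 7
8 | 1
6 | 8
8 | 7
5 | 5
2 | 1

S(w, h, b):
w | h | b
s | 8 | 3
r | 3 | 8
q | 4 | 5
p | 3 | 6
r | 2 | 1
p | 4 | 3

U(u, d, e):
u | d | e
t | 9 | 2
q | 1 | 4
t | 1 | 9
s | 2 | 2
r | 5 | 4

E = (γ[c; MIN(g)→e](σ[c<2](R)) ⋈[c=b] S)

Per-node cardinality:
  R → 6
  σ[c<2](R) → 2
  γ[c; MIN(g)→e](σ[c<2](R)) → 1
  S → 6
  (γ[c; MIN(g)→e](σ[c<2](R)) ⋈[c=b] S) → 1

|E| = 1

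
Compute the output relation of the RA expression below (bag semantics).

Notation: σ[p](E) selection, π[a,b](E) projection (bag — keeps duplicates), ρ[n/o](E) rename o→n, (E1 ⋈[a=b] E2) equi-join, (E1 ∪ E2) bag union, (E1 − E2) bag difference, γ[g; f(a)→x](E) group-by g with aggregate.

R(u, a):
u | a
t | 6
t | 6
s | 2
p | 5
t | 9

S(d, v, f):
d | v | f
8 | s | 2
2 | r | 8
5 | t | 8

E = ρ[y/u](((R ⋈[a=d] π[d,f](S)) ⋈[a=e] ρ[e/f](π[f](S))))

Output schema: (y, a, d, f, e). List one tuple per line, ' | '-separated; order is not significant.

Subexpression sizes:
  R → 5
  S → 3
  π[d,f](S) → 3
  (R ⋈[a=d] π[d,f](S)) → 2
  S → 3
  π[f](S) → 3
  ρ[e/f](π[f](S)) → 3
  ((R ⋈[a=d] π[d,f](S)) ⋈[a=e] ρ[e/f](π[f](S))) → 1
  ρ[y/u](((R ⋈[a=d] π[d,f](S)) ⋈[a=e] ρ[e/f](π[f](S)))) → 1

== RESULT ==
y | a | d | f | e
s | 2 | 2 | 8 | 2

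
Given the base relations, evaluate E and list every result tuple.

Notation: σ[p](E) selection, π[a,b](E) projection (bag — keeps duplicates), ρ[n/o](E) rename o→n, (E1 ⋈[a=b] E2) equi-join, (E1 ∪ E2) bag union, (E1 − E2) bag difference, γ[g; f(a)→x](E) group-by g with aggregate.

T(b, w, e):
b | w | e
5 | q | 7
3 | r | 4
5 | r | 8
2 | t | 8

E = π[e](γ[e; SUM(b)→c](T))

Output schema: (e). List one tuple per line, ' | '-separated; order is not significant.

Per-node cardinality:
  T → 4
  γ[e; SUM(b)→c](T) → 3
  π[e](γ[e; SUM(b)→c](T)) → 3

== RESULT ==
e
4
7
8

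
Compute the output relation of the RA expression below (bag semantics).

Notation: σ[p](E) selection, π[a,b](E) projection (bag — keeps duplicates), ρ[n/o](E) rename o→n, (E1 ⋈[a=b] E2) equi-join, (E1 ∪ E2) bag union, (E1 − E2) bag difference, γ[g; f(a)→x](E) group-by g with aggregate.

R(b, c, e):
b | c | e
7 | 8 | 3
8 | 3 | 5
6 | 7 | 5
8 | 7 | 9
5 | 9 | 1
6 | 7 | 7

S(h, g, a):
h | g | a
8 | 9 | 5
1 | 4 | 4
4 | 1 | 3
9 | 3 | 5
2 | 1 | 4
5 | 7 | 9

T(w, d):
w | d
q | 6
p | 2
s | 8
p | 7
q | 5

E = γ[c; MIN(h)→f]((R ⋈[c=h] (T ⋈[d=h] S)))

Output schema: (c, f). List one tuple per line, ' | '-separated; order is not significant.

Subexpression sizes:
  R → 6
  T → 5
  S → 6
  (T ⋈[d=h] S) → 3
  (R ⋈[c=h] (T ⋈[d=h] S)) → 1
  γ[c; MIN(h)→f]((R ⋈[c=h] (T ⋈[d=h] S))) → 1

== RESULT ==
c | f
8 | 8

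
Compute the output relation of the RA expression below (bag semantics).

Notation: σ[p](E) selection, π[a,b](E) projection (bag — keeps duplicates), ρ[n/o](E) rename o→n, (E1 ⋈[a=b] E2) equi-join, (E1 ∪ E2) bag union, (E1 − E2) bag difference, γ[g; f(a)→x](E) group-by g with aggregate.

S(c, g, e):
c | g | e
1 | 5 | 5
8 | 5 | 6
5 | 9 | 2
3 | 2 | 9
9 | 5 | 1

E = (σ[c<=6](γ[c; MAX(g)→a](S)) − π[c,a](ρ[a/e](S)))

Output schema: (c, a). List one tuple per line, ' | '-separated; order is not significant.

Stepwise |·|:
  S → 5
  γ[c; MAX(g)→a](S) → 5
  σ[c<=6](γ[c; MAX(g)→a](S)) → 3
  S → 5
  ρ[a/e](S) → 5
  π[c,a](ρ[a/e](S)) → 5
  (σ[c<=6](γ[c; MAX(g)→a](S)) − π[c,a](ρ[a/e](S))) → 2

== RESULT ==
c | a
3 | 2
5 | 9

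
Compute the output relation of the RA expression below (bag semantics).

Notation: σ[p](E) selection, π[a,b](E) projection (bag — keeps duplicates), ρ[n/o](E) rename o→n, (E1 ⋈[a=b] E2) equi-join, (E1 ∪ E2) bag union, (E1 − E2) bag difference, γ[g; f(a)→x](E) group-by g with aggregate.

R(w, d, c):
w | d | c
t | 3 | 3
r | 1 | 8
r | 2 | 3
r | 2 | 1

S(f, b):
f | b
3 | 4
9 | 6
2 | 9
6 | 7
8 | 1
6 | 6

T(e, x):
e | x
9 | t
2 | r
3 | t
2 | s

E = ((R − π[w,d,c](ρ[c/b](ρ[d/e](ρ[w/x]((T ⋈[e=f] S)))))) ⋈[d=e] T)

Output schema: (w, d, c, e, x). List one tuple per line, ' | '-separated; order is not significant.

Row counts bottom-up:
  R → 4
  T → 4
  S → 6
  (T ⋈[e=f] S) → 4
  ρ[w/x]((T ⋈[e=f] S)) → 4
  ρ[d/e](ρ[w/x]((T ⋈[e=f] S))) → 4
  ρ[c/b](ρ[d/e](ρ[w/x]((T ⋈[e=f] S)))) → 4
  π[w,d,c](ρ[c/b](ρ[d/e](ρ[w/x]((T ⋈[e=f] S))))) → 4
  (R − π[w,d,c](ρ[c/b](ρ[d/e](ρ[w/x]((T ⋈[e=f] S)))))) → 4
  T → 4
  ((R − π[w,d,c](ρ[c/b](ρ[d/e](ρ[w/x]((T ⋈[e=f] S)))))) ⋈[d=e] T) → 5

== RESULT ==
w | d | c | e | x
r | 2 | 1 | 2 | r
r | 2 | 1 | 2 | s
r | 2 | 3 | 2 | r
r | 2 | 3 | 2 | s
t | 3 | 3 | 3 | t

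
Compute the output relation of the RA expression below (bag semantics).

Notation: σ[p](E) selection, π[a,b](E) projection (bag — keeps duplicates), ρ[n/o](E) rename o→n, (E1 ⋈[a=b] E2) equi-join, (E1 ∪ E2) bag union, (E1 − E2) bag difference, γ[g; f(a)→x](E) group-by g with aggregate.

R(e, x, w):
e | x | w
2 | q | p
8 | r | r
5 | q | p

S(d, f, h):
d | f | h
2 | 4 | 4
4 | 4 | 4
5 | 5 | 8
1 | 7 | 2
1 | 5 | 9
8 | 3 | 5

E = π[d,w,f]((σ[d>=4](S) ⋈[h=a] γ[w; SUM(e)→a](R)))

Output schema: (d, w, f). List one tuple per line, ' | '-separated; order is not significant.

Stepwise |·|:
  S → 6
  σ[d>=4](S) → 3
  R → 3
  γ[w; SUM(e)→a](R) → 2
  (σ[d>=4](S) ⋈[h=a] γ[w; SUM(e)→a](R)) → 1
  π[d,w,f]((σ[d>=4](S) ⋈[h=a] γ[w; SUM(e)→a](R))) → 1

== RESULT ==
d | w | f
5 | r | 5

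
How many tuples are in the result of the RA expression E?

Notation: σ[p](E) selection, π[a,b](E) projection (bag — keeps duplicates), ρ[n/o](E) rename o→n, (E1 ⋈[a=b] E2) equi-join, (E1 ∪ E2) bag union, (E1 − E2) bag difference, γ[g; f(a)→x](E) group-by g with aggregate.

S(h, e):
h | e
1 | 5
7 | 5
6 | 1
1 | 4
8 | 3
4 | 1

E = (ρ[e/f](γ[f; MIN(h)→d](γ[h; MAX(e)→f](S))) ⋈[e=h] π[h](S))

Per-node cardinality:
  S → 6
  γ[h; MAX(e)→f](S) → 5
  γ[f; MIN(h)→d](γ[h; MAX(e)→f](S)) → 3
  ρ[e/f](γ[f; MIN(h)→d](γ[h; MAX(e)→f](S))) → 3
  S → 6
  π[h](S) → 6
  (ρ[e/f](γ[f; MIN(h)→d](γ[h; MAX(e)→f](S))) ⋈[e=h] π[h](S)) → 2

|E| = 2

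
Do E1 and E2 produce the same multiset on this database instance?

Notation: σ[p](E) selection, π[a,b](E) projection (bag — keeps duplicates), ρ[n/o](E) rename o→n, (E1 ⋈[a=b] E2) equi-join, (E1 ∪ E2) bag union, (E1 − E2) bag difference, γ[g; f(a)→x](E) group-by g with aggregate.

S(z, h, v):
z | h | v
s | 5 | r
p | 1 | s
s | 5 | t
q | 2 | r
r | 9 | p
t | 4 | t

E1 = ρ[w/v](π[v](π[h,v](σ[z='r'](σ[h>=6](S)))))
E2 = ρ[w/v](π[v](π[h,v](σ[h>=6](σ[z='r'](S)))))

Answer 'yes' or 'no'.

E1 subexpression sizes:
  S → 6
  σ[h>=6](S) → 1
  σ[z='r'](σ[h>=6](S)) → 1
  π[h,v](σ[z='r'](σ[h>=6](S))) → 1
  π[v](π[h,v](σ[z='r'](σ[h>=6](S)))) → 1
  ρ[w/v](π[v](π[h,v](σ[z='r'](σ[h>=6](S))))) → 1
E2 subexpression sizes:
  S → 6
  σ[z='r'](S) → 1
  σ[h>=6](σ[z='r'](S)) → 1
  π[h,v](σ[h>=6](σ[z='r'](S))) → 1
  π[v](π[h,v](σ[h>=6](σ[z='r'](S)))) → 1
  ρ[w/v](π[v](π[h,v](σ[h>=6](σ[z='r'](S))))) → 1

E1 and E2 produce the same multiset:
w
p

yes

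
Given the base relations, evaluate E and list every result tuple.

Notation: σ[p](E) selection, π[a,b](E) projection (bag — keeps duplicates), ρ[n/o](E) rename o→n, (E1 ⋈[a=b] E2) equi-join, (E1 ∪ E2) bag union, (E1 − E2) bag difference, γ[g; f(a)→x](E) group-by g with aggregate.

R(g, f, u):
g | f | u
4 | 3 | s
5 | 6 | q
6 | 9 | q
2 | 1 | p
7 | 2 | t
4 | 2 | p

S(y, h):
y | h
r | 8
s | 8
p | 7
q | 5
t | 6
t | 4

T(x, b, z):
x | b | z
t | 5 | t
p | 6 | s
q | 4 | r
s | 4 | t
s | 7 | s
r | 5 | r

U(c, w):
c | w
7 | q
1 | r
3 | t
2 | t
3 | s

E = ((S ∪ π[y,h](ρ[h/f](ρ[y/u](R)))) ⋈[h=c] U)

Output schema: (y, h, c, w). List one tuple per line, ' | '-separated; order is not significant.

Subexpression sizes:
  S → 6
  R → 6
  ρ[y/u](R) → 6
  ρ[h/f](ρ[y/u](R)) → 6
  π[y,h](ρ[h/f](ρ[y/u](R))) → 6
  (S ∪ π[y,h](ρ[h/f](ρ[y/u](R)))) → 12
  U → 5
  ((S ∪ π[y,h](ρ[h/f](ρ[y/u](R)))) ⋈[h=c] U) → 6

== RESULT ==
y | h | c | w
p | 1 | 1 | r
p | 2 | 2 | t
p | 7 | 7 | q
s | 3 | 3 | s
s | 3 | 3 | t
t | 2 | 2 | t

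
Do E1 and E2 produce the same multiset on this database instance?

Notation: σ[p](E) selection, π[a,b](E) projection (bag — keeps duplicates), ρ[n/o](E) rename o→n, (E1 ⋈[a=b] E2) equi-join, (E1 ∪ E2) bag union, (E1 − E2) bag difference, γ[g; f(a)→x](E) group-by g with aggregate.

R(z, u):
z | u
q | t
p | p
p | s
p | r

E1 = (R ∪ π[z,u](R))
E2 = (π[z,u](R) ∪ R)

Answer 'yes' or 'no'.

E1 row counts bottom-up:
  R → 4
  R → 4
  π[z,u](R) → 4
  (R ∪ π[z,u](R)) → 8
E2 row counts bottom-up:
  R → 4
  π[z,u](R) → 4
  R → 4
  (π[z,u](R) ∪ R) → 8

E1 and E2 produce the same multiset:
z | u
p | p
p | p
p | r
p | r
p | s
p | s
q | t
q | t

yes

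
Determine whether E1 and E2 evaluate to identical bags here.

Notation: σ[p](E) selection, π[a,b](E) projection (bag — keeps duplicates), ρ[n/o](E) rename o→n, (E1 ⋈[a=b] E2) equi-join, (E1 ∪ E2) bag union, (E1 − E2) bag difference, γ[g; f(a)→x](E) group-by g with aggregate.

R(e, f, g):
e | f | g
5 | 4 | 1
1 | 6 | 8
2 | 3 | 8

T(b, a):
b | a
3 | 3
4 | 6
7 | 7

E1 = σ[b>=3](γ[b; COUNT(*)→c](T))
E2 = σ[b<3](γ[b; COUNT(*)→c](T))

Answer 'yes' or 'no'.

E1 row counts bottom-up:
  T → 3
  γ[b; COUNT(*)→c](T) → 3
  σ[b>=3](γ[b; COUNT(*)→c](T)) → 3
E2 row counts bottom-up:
  T → 3
  γ[b; COUNT(*)→c](T) → 3
  σ[b<3](γ[b; COUNT(*)→c](T)) → 0

E1 result:
b | c
3 | 1
4 | 1
7 | 1
E2 result:
b | c
(0 rows)
Witness: (3, 1) appears 1× in E1 but 0× in E2.

no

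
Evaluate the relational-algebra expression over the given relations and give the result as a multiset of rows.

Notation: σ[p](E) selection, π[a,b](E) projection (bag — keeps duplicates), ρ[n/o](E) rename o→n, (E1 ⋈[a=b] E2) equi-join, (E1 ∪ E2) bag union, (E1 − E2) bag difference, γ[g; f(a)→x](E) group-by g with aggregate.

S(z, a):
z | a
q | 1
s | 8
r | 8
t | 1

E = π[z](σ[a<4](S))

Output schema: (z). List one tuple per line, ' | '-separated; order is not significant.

Per-node cardinality:
  S → 4
  σ[a<4](S) → 2
  π[z](σ[a<4](S)) → 2

== RESULT ==
z
q
t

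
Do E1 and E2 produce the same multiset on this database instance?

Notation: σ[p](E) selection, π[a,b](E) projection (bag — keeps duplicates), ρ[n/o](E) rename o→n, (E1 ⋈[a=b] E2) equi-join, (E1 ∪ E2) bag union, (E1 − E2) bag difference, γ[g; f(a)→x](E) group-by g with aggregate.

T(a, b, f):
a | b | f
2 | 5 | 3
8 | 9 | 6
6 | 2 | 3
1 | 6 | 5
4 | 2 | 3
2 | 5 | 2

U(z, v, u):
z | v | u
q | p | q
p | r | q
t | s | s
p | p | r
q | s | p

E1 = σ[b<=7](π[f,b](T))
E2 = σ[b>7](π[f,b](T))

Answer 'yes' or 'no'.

E1 stepwise |·|:
  T → 6
  π[f,b](T) → 6
  σ[b<=7](π[f,b](T)) → 5
E2 stepwise |·|:
  T → 6
  π[f,b](T) → 6
  σ[b>7](π[f,b](T)) → 1

E1 result:
f | b
2 | 5
3 | 2
3 | 2
3 | 5
5 | 6
E2 result:
f | b
6 | 9
Witness: (5, 6) appears 1× in E1 but 0× in E2.

no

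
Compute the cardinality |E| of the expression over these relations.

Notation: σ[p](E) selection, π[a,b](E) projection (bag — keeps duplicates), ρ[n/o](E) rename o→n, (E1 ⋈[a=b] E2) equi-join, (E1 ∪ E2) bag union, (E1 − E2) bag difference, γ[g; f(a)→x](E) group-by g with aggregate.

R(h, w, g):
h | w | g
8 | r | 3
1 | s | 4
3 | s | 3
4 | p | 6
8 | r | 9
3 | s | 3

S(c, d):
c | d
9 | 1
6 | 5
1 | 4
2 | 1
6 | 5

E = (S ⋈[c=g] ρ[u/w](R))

Stepwise |·|:
  S → 5
  R → 6
  ρ[u/w](R) → 6
  (S ⋈[c=g] ρ[u/w](R)) → 3

|E| = 3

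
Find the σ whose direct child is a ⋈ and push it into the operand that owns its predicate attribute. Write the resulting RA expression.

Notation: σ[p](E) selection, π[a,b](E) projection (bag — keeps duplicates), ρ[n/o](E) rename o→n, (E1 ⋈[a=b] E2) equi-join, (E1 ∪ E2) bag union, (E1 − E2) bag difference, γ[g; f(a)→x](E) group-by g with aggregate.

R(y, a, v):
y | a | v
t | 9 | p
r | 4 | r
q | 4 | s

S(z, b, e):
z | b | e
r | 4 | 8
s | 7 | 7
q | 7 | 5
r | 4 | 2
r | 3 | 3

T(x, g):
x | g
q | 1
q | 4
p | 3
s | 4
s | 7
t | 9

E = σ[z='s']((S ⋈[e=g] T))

σ filters on z, owned by the left side.
E' = (σ[z='s'](S) ⋈[e=g] T)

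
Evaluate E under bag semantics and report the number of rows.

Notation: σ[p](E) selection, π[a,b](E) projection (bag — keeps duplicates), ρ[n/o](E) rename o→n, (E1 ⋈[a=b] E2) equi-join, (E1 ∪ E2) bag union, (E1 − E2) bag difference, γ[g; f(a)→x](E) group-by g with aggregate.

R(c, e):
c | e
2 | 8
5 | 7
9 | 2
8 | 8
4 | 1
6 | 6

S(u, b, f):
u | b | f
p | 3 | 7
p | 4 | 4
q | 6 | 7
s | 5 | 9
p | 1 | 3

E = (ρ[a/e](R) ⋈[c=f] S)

Stepwise |·|:
  R → 6
  ρ[a/e](R) → 6
  S → 5
  (ρ[a/e](R) ⋈[c=f] S) → 2

|E| = 2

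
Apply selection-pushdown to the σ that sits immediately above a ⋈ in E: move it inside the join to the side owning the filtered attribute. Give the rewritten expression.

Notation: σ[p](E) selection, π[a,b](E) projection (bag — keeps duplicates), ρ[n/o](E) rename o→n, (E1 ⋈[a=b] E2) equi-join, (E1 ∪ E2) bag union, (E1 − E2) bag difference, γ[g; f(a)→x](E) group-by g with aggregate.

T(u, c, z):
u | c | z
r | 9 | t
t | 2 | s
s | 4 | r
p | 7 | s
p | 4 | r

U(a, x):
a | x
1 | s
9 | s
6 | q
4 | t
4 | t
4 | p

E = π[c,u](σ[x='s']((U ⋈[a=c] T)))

σ filters on x, owned by the left side.
E' = π[c,u]((σ[x='s'](U) ⋈[a=c] T))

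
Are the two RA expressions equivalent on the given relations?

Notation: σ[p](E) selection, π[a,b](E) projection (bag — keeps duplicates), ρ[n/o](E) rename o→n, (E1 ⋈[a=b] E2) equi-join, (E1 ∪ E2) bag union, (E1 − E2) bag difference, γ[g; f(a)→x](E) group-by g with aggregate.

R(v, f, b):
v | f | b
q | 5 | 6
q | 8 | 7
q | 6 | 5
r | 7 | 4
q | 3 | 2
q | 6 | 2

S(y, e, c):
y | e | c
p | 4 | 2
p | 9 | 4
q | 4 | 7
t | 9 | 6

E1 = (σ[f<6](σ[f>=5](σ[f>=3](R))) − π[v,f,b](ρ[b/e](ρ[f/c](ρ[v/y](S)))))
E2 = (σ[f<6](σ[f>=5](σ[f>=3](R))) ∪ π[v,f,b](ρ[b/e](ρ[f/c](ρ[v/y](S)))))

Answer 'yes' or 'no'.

E1 row counts bottom-up:
  R → 6
  σ[f>=3](R) → 6
  σ[f>=5](σ[f>=3](R)) → 5
  σ[f<6](σ[f>=5](σ[f>=3](R))) → 1
  S → 4
  ρ[v/y](S) → 4
  ρ[f/c](ρ[v/y](S)) → 4
  ρ[b/e](ρ[f/c](ρ[v/y](S))) → 4
  π[v,f,b](ρ[b/e](ρ[f/c](ρ[v/y](S)))) → 4
  (σ[f<6](σ[f>=5](σ[f>=3](R))) − π[v,f,b](ρ[b/e](ρ[f/c](ρ[v/y](S))))) → 1
E2 row counts bottom-up:
  R → 6
  σ[f>=3](R) → 6
  σ[f>=5](σ[f>=3](R)) → 5
  σ[f<6](σ[f>=5](σ[f>=3](R))) → 1
  S → 4
  ρ[v/y](S) → 4
  ρ[f/c](ρ[v/y](S)) → 4
  ρ[b/e](ρ[f/c](ρ[v/y](S))) → 4
  π[v,f,b](ρ[b/e](ρ[f/c](ρ[v/y](S)))) → 4
  (σ[f<6](σ[f>=5](σ[f>=3](R))) ∪ π[v,f,b](ρ[b/e](ρ[f/c](ρ[v/y](S))))) → 5

E1 result:
v | f | b
q | 5 | 6
E2 result:
v | f | b
p | 2 | 4
p | 4 | 9
q | 5 | 6
q | 7 | 4
t | 6 | 9
Witness: ('t', 6, 9) appears 0× in E1 but 1× in E2.

no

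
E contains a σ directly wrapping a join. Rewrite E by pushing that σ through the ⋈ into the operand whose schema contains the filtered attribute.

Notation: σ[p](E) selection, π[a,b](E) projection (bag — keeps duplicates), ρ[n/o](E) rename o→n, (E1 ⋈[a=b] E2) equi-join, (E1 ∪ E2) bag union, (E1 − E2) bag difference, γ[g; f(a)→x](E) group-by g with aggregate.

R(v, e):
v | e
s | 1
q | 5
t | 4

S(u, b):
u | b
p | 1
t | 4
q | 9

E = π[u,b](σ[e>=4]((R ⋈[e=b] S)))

σ filters on e, owned by the left side.
E' = π[u,b]((σ[e>=4](R) ⋈[e=b] S))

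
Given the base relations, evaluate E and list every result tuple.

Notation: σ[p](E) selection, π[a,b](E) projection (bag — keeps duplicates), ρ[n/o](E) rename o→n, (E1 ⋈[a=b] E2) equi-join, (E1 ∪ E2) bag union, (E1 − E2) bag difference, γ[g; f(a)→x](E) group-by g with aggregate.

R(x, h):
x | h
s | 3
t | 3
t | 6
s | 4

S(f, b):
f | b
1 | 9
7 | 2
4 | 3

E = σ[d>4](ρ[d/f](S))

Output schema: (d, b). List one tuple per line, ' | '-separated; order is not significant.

Per-node cardinality:
  S → 3
  ρ[d/f](S) → 3
  σ[d>4](ρ[d/f](S)) → 1

== RESULT ==
d | b
7 | 2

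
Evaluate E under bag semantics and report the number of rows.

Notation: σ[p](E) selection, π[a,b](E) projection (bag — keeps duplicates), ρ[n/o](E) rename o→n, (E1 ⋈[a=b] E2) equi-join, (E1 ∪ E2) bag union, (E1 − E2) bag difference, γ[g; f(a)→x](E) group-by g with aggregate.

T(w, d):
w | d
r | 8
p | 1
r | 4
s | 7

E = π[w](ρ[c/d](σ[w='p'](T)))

Per-node cardinality:
  T → 4
  σ[w='p'](T) → 1
  ρ[c/d](σ[w='p'](T)) → 1
  π[w](ρ[c/d](σ[w='p'](T))) → 1

|E| = 1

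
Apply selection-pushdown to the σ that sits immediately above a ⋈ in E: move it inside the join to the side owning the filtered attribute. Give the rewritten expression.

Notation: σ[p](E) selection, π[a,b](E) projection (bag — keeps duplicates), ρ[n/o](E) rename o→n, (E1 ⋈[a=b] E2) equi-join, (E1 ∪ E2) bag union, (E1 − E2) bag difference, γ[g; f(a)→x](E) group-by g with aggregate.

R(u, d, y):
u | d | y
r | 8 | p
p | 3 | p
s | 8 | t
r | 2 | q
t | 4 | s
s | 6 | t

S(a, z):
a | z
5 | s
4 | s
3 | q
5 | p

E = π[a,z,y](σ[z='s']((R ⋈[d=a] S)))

σ filters on z, owned by the right side.
E' = π[a,z,y]((R ⋈[d=a] σ[z='s'](S)))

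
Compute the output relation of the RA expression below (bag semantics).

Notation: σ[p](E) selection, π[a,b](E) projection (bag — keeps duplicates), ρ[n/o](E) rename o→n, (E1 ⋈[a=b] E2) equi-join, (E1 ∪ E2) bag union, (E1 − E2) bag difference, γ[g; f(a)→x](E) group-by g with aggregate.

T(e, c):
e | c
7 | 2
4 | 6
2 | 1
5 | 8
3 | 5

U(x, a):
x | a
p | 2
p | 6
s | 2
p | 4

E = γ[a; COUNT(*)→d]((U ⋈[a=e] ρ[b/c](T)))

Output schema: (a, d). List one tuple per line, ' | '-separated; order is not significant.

Subexpression sizes:
  U → 4
  T → 5
  ρ[b/c](T) → 5
  (U ⋈[a=e] ρ[b/c](T)) → 3
  γ[a; COUNT(*)→d]((U ⋈[a=e] ρ[b/c](T))) → 2

== RESULT ==
a | d
2 | 2
4 | 1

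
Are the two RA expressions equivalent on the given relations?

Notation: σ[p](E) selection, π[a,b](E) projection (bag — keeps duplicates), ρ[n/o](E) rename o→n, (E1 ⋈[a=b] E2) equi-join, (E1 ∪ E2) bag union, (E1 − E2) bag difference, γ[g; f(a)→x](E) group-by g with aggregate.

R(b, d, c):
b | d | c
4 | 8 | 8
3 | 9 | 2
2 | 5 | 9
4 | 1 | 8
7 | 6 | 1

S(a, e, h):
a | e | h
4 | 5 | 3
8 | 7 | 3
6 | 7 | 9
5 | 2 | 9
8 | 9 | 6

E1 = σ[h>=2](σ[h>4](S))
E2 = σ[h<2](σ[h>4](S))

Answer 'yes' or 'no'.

E1 stepwise |·|:
  S → 5
  σ[h>4](S) → 3
  σ[h>=2](σ[h>4](S)) → 3
E2 stepwise |·|:
  S → 5
  σ[h>4](S) → 3
  σ[h<2](σ[h>4](S)) → 0

E1 result:
a | e | h
5 | 2 | 9
6 | 7 | 9
8 | 9 | 6
E2 result:
a | e | h
(0 rows)
Witness: (6, 7, 9) appears 1× in E1 but 0× in E2.

no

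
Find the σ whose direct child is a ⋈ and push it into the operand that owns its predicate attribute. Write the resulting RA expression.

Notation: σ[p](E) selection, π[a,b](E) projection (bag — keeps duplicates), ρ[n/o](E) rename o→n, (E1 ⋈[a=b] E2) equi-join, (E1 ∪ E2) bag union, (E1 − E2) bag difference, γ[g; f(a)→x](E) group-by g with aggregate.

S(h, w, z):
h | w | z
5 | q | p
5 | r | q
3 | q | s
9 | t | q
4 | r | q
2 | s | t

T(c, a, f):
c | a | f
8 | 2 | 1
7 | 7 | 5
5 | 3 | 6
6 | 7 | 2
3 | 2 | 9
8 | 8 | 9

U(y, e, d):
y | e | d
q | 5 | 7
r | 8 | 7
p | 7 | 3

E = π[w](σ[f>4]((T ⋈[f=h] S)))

σ filters on f, owned by the left side.
E' = π[w]((σ[f>4](T) ⋈[f=h] S))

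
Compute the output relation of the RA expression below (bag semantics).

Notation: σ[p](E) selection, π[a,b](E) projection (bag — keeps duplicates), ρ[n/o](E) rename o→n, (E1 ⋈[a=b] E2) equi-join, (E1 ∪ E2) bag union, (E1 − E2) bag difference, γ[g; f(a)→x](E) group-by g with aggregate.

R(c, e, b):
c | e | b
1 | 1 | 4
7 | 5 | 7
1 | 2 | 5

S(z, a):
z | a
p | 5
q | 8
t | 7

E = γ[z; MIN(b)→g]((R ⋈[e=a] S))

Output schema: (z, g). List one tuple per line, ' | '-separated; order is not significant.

Per-node cardinality:
  R → 3
  S → 3
  (R ⋈[e=a] S) → 1
  γ[z; MIN(b)→g]((R ⋈[e=a] S)) → 1

== RESULT ==
z | g
p | 7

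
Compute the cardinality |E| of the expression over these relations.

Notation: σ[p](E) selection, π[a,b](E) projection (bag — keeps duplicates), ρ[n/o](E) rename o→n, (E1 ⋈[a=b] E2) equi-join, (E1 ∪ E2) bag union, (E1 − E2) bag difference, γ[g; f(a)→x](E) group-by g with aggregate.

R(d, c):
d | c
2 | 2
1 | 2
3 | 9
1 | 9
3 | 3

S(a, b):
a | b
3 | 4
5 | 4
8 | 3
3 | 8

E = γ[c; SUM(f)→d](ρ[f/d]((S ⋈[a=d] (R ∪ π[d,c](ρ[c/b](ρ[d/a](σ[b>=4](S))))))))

Stepwise |·|:
  S → 4
  R → 5
  S → 4
  σ[b>=4](S) → 3
  ρ[d/a](σ[b>=4](S)) → 3
  ρ[c/b](ρ[d/a](σ[b>=4](S))) → 3
  π[d,c](ρ[c/b](ρ[d/a](σ[b>=4](S)))) → 3
  (R ∪ π[d,c](ρ[c/b](ρ[d/a](σ[b>=4](S))))) → 8
  (S ⋈[a=d] (R ∪ π[d,c](ρ[c/b](ρ[d/a](σ[b>=4](S)))))) → 9
  ρ[f/d]((S ⋈[a=d] (R ∪ π[d,c](ρ[c/b](ρ[d/a](σ[b>=4](S))))))) → 9
  γ[c; SUM(f)→d](ρ[f/d]((S ⋈[a=d] (R ∪ π[d,c](ρ[c/b](ρ[d/a](σ[b>=4](S)))))))) → 4

|E| = 4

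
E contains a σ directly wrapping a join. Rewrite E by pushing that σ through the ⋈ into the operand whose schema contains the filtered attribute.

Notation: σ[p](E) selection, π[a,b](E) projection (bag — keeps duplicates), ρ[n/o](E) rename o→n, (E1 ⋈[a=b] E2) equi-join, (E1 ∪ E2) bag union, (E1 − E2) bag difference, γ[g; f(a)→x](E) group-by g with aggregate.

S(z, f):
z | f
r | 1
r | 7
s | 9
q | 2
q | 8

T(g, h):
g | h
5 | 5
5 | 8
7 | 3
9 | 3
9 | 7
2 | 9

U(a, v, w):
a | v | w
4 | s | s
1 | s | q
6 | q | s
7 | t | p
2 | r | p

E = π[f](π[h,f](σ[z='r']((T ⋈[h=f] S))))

σ filters on z, owned by the right side.
E' = π[f](π[h,f]((T ⋈[h=f] σ[z='r'](S))))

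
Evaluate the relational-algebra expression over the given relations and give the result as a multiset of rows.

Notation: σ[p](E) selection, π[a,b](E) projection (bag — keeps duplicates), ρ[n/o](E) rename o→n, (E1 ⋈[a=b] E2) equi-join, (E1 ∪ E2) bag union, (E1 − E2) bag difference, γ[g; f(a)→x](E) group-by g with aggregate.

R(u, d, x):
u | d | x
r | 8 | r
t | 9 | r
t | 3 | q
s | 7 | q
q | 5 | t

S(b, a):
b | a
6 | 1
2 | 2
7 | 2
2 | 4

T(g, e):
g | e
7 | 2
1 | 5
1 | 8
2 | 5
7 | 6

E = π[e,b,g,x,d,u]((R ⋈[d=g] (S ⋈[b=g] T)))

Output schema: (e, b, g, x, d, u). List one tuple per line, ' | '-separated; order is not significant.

Per-node cardinality:
  R → 5
  S → 4
  T → 5
  (S ⋈[b=g] T) → 4
  (R ⋈[d=g] (S ⋈[b=g] T)) → 2
  π[e,b,g,x,d,u]((R ⋈[d=g] (S ⋈[b=g] T))) → 2

== RESULT ==
e | b | g | x | d | u
2 | 7 | 7 | q | 7 | s
6 | 7 | 7 | q | 7 | s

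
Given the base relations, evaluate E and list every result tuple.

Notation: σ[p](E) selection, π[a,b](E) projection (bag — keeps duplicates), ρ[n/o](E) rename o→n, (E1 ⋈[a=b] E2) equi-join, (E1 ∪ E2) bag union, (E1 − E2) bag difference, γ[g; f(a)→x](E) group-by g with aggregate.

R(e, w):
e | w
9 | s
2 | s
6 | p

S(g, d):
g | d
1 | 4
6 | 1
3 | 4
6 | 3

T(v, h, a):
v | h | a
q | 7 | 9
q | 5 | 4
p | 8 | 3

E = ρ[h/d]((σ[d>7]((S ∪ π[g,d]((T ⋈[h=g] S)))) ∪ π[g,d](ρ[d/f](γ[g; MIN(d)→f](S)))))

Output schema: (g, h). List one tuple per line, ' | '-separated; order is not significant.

Row counts bottom-up:
  S → 4
  T → 3
  S → 4
  (T ⋈[h=g] S) → 0
  π[g,d]((T ⋈[h=g] S)) → 0
  (S ∪ π[g,d]((T ⋈[h=g] S))) → 4
  σ[d>7]((S ∪ π[g,d]((T ⋈[h=g] S)))) → 0
  S → 4
  γ[g; MIN(d)→f](S) → 3
  ρ[d/f](γ[g; MIN(d)→f](S)) → 3
  π[g,d](ρ[d/f](γ[g; MIN(d)→f](S))) → 3
  (σ[d>7]((S ∪ π[g,d]((T ⋈[h=g] S)))) ∪ π[g,d](ρ[d/f](γ[g; MIN(d)→f](S)))) → 3
  ρ[h/d]((σ[d>7]((S ∪ π[g,d]((T ⋈[h=g] S)))) ∪ π[g,d](ρ[d/f](γ[g; MIN(d)→f](S))))) → 3

== RESULT ==
g | h
1 | 4
3 | 4
6 | 1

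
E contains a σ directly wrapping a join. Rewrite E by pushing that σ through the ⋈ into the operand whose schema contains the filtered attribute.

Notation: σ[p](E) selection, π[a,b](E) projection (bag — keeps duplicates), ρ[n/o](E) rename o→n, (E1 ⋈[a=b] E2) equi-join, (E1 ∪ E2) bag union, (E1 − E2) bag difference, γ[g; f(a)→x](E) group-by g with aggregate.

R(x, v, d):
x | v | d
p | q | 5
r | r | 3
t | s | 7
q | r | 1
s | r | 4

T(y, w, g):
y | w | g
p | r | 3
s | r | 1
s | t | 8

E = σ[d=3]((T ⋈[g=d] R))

σ filters on d, owned by the right side.
E' = (T ⋈[g=d] σ[d=3](R))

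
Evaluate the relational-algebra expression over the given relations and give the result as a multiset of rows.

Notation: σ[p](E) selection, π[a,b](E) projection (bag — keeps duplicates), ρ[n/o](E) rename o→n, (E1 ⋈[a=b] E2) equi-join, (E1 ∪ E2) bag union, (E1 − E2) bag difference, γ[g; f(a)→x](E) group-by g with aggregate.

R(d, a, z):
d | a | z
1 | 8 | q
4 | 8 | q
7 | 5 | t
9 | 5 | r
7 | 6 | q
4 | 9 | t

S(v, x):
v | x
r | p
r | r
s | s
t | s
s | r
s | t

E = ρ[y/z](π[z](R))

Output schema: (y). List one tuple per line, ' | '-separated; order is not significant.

Stepwise |·|:
  R → 6
  π[z](R) → 6
  ρ[y/z](π[z](R)) → 6

== RESULT ==
y
q
q
q
r
t
t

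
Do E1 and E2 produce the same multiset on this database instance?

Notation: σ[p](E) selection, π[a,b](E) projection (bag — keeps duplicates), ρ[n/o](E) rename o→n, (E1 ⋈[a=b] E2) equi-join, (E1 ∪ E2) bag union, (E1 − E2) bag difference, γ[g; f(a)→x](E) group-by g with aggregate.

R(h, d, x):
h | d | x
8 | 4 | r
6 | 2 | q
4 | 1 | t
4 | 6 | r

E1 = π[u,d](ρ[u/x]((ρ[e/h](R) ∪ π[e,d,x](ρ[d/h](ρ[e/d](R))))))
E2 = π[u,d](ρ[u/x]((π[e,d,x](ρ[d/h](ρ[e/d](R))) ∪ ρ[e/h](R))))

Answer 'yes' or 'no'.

E1 per-node cardinality:
  R → 4
  ρ[e/h](R) → 4
  R → 4
  ρ[e/d](R) → 4
  ρ[d/h](ρ[e/d](R)) → 4
  π[e,d,x](ρ[d/h](ρ[e/d](R))) → 4
  (ρ[e/h](R) ∪ π[e,d,x](ρ[d/h](ρ[e/d](R)))) → 8
  ρ[u/x]((ρ[e/h](R) ∪ π[e,d,x](ρ[d/h](ρ[e/d](R))))) → 8
  π[u,d](ρ[u/x]((ρ[e/h](R) ∪ π[e,d,x](ρ[d/h](ρ[e/d](R)))))) → 8
E2 per-node cardinality:
  R → 4
  ρ[e/d](R) → 4
  ρ[d/h](ρ[e/d](R)) → 4
  π[e,d,x](ρ[d/h](ρ[e/d](R))) → 4
  R → 4
  ρ[e/h](R) → 4
  (π[e,d,x](ρ[d/h](ρ[e/d](R))) ∪ ρ[e/h](R)) → 8
  ρ[u/x]((π[e,d,x](ρ[d/h](ρ[e/d](R))) ∪ ρ[e/h](R))) → 8
  π[u,d](ρ[u/x]((π[e,d,x](ρ[d/h](ρ[e/d](R))) ∪ ρ[e/h](R)))) → 8

E1 and E2 produce the same multiset:
u | d
q | 2
q | 6
r | 4
r | 4
r | 6
r | 8
t | 1
t | 4

yes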